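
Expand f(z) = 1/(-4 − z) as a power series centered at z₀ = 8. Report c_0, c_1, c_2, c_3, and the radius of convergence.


Let w = z − z₀, so z = z₀ + w.
Then -4 − z = -4 − (z₀ + w) = (-4 − z₀) − w = -12 − w.
f(z) = 1/(-12 − w) = (1/(-12)) · 1/(1 − w/(-12)) = Σ_{n≥0} w^n / (-12)^(n+1).
So c_n = 1/(-12)^(n+1):
  c_0 = 1/(-12)^1 = -1/12.
  c_1 = 1/(-12)^2 = 1/144.
  c_2 = 1/(-12)^3 = -1/1728.
  c_3 = 1/(-12)^4 = 1/20736.
The series is valid for |w/d| < 1, i.e. |z − z₀| < |d|.
Radius of convergence: R = |-4 − z₀| = |-12| = 12 (distance from z₀ to the singularity z = -4).

c_0 = -1/12, c_1 = 1/144, c_2 = -1/1728, c_3 = 1/20736; R = 12.


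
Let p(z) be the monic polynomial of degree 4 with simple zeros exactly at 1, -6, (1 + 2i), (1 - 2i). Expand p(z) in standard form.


The polynomial is p(z) = ∏_{α ∈ S} (z − α), where S = {1, -6, (1 + 2i), (1 - 2i)}.
Expanding the product yields: p(z) = z^4 + 3·z^3 -11·z^2 + 37·z -30.
Note conjugate pairs combine to real quadratics: (z − (1+2i))(z − (1−2i)) = z² − 2z + 5.
The resulting polynomial has degree 4 and real coefficients as required.

p(z) = z^4 + 3·z^3 -11·z^2 + 37·z -30.


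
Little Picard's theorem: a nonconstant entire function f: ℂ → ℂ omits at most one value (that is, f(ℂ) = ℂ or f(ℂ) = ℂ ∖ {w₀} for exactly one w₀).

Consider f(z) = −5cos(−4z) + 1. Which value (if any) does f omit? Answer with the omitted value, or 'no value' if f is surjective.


Little Picard bounds the complement of f(ℂ) to at most one point.
cos is entire and surjective onto ℂ: for every w ∈ ℂ, cos(ζ) = w has a solution ζ ∈ ℂ (e.g., via the complex inverse arccos). With ζ = −4z this gives z = ζ/(-4). Then -5·cos(−4z) takes every value in -5·ℂ = ℂ, and adding 1 is a bijection of ℂ. So f is surjective and omits no value. (Note: only on the real line is cos bounded by [−1, 1].)

Omitted value: no value.


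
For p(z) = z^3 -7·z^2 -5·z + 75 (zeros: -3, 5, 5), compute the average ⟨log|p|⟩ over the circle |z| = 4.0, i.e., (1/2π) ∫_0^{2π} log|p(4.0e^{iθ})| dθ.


Zeros: -3, 5, 5; r = 4.0.
Inside |z| < r: -3. Outside (|z| ≥ r): 5, 5.
p(0) = 75, so log|p(0)| = log(75) = 4.3175.
Apply Jensen: I(r) = log|p(0)| + Σ_k log(r/|z_k|), summed over zeros inside |z| < r.
  log(r/|z_k|) for z_k = -3: log(4.0/3) = 0.2877
  Outside zeros (5, 5) contribute nothing to the Jensen sum.
Sum over inside zeros: 0.2877.
I(r) = log|p(0)| + (inside sum) = 4.3175 + 0.2877 = 4.6052.
Note: since some zeros are outside |z| ≤ r, the simplified n·log(r) form does NOT apply — only the inside zeros contribute.

I(r) ≈ 4.6052.


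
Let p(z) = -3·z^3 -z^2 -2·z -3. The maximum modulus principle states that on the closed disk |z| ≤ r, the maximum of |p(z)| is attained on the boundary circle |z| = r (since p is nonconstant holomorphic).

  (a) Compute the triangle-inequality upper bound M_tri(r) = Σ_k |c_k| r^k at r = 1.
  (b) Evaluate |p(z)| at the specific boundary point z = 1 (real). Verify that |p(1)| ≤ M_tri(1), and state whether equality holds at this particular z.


Coefficients: c_0 = -3, c_1 = -2, c_2 = -1, c_3 = -3. Radius r = 1.
Part (a). Triangle bound: M_tri(r) = Σ_k |c_k| r^k
  = |-3|·1^0 + |-2|·1^1 + |-1|·1^2 + |-3|·1^3
  = 3 + 2 + 1 + 3 = 9.
This bounds M(r) := max_{|z|=r} |p(z)| from above; equality holds iff all terms c_k z^k can be made to align in phase at a single z on |z|=r.
Part (b). At z = 1 (real, on the circle |z| = r):
  p(1) = (-3)·1^0 + (-2)·1^1 + (-1)·1^2 + (-3)·1^3 = -9.
  |p(1)| = 9.
Since all nonzero coefficients share the same sign, |p(1)| = 9 = M_tri(1); the triangle bound is attained at z = 1, so in fact M(r) = 9.

M_tri(1) = 9; |p(1)| = 9; equality at z=1: yes.


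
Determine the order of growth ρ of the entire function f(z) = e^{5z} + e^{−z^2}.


Each summand is entire of order 1 and 2 respectively (as in the single-exponential case). The order of a sum is at most the max of the orders, so ρ ≤ 2. For the lower bound: on |z|=r choose arg z so that -1z^2 is real positive; then |e^{-1z^2}| = e^{1r^2} while |e^{5z}| ≤ e^{5r^1} = o(e^{1r^2}). So |f| ≥ e^{1r^2}(1 − o(1)) and ρ ≥ 2. Hence ρ = max(1, 2) = 2.
Therefore ρ = 2.

Order ρ = 2.


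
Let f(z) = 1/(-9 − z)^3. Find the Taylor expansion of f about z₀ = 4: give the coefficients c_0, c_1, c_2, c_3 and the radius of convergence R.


Let w = z − z₀, so z = z₀ + w.
Then -9 − z = -9 − (z₀ + w) = (-9 − z₀) − w = -13 − w.
f(z) = 1/(-13 − w)^3 = (1/(-13)^3) · (1 − w/(-13))^{−3}.
By the binomial series (1−u)^{−3} = Σ_{n≥0} C(n+2, 2) u^n for |u|<1, with u = w/(-13):
  c_n = C(n+2, 2) / (-13)^(n+3).
  c_0 = 1/(-13)^3 = -1/2197.
  c_1 = 3/(-13)^4 = 3/28561.
  c_2 = 6/(-13)^5 = -6/371293.
  c_3 = 10/(-13)^6 = 10/4826809.
The series is valid for |w/d| < 1, i.e. |z − z₀| < |d|.
Radius of convergence: R = |-9 − z₀| = |-13| = 13 (distance from z₀ to the singularity z = -9).

c_0 = -1/2197, c_1 = 3/28561, c_2 = -6/371293, c_3 = 10/4826809; R = 13.


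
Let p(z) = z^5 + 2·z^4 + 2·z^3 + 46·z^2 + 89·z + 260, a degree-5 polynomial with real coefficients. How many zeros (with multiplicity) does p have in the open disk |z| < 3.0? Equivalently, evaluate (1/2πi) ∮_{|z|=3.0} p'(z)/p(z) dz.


The zeros of p are: (2 + 3i), (2 - 3i), -4, (-1 + 2i), (-1 - 2i).
Their magnitudes are: 3.606, 3.606, 4, 2.236, 2.236.
Zeros with |z| < R = 3.0: (-1 + 2i), (-1 - 2i).
Count = 2.
By the argument principle, (1/2πi) ∮_{|z|=R} p'(z)/p(z) dz equals exactly this count.

Number of zeros inside |z| < 3.0: 2.


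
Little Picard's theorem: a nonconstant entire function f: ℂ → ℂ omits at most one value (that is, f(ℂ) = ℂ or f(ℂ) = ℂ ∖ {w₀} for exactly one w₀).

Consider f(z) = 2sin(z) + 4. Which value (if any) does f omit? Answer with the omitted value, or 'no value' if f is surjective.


Little Picard bounds the complement of f(ℂ) to at most one point.
sin is entire and surjective onto ℂ: for every w ∈ ℂ, sin(ζ) = w has a solution ζ ∈ ℂ (e.g., via the complex inverse arcsin). With ζ = z this gives z = ζ/(1). Then 2·sin(z) takes every value in 2·ℂ = ℂ, and adding 4 is a bijection of ℂ. So f is surjective and omits no value. (Note: only on the real line is sin bounded by [−1, 1].)

Omitted value: no value.


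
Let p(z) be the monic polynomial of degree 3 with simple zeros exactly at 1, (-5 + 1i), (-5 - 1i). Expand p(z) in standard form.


The polynomial is p(z) = ∏_{α ∈ S} (z − α), where S = {1, (-5 + 1i), (-5 - 1i)}.
Expanding the product yields: p(z) = z^3 + 9·z^2 + 16·z -26.
Note conjugate pairs combine to real quadratics: (z − (-5+1i))(z − (-5−1i)) = z² + 10z + 26.
The resulting polynomial has degree 3 and real coefficients as required.

p(z) = z^3 + 9·z^2 + 16·z -26.


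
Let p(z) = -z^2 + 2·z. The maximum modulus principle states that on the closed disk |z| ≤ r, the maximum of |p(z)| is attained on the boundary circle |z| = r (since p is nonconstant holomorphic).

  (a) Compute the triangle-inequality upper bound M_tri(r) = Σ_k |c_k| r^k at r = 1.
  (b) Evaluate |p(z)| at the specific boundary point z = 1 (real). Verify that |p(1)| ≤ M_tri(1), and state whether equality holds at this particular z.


Coefficients: c_0 = 0, c_1 = 2, c_2 = -1. Radius r = 1.
Part (a). Triangle bound: M_tri(r) = Σ_k |c_k| r^k
  = |0|·1^0 + |2|·1^1 + |-1|·1^2
  = 0 + 2 + 1 = 3.
This bounds M(r) := max_{|z|=r} |p(z)| from above; equality holds iff all terms c_k z^k can be made to align in phase at a single z on |z|=r.
Part (b). At z = 1 (real, on the circle |z| = r):
  p(1) = (0)·1^0 + (2)·1^1 + (-1)·1^2 = 1.
  |p(1)| = 1.
Check: |p(1)| = 1 ≤ 3 = M_tri(1). ✓ Equality does not hold at z = 1 (the coefficients have mixed signs, so the terms do not all align in phase there).

M_tri(1) = 3; |p(1)| = 1; equality at z=1: no.


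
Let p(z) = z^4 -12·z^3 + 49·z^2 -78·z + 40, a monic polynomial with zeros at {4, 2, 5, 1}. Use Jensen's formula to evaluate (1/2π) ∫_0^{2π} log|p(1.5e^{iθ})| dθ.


Zeros: 1, 2, 4, 5; r = 1.5.
Inside |z| < r: 1. Outside (|z| ≥ r): 2, 4, 5.
p(0) = 40, so log|p(0)| = log(40) = 3.6889.
Apply Jensen: I(r) = log|p(0)| + Σ_k log(r/|z_k|), summed over zeros inside |z| < r.
  log(r/|z_k|) for z_k = 1: log(1.5/1) = 0.4055
  Outside zeros (2, 4, 5) contribute nothing to the Jensen sum.
Sum over inside zeros: 0.4055.
I(r) = log|p(0)| + (inside sum) = 3.6889 + 0.4055 = 4.0943.
Note: since some zeros are outside |z| ≤ r, the simplified n·log(r) form does NOT apply — only the inside zeros contribute.

I(r) ≈ 4.0943.


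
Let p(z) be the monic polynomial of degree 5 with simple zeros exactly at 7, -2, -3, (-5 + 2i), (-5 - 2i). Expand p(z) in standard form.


The polynomial is p(z) = ∏_{α ∈ S} (z − α), where S = {7, -2, -3, (-5 + 2i), (-5 - 2i)}.
Expanding the product yields: p(z) = z^5 + 8·z^4 -20·z^3 -390·z^2 -1261·z -1218.
Note conjugate pairs combine to real quadratics: (z − (-5+2i))(z − (-5−2i)) = z² + 10z + 29.
The resulting polynomial has degree 5 and real coefficients as required.

p(z) = z^5 + 8·z^4 -20·z^3 -390·z^2 -1261·z -1218.


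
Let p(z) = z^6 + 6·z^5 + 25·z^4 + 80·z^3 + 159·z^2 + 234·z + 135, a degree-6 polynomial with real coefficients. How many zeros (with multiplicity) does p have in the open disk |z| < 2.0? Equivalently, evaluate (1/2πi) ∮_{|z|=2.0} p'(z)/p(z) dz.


The zeros of p are: (0 + 3i), (0 - 3i), (-1 + 2i), (-1 - 2i), -1, -3.
Their magnitudes are: 3, 3, 2.236, 2.236, 1, 3.
Zeros with |z| < R = 2.0: -1.
Count = 1.
By the argument principle, (1/2πi) ∮_{|z|=R} p'(z)/p(z) dz equals exactly this count.

Number of zeros inside |z| < 2.0: 1.


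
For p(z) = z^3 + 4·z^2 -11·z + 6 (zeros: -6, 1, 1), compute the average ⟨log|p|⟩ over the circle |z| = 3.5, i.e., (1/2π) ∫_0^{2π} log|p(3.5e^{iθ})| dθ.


Zeros: -6, 1, 1; r = 3.5.
Inside |z| < r: 1, 1. Outside (|z| ≥ r): -6.
p(0) = 6, so log|p(0)| = log(6) = 1.7918.
Apply Jensen: I(r) = log|p(0)| + Σ_k log(r/|z_k|), summed over zeros inside |z| < r.
  log(r/|z_k|) for z_k = 1: log(3.5/1) = 1.2528
  log(r/|z_k|) for z_k = 1: log(3.5/1) = 1.2528
  Outside zeros (-6) contribute nothing to the Jensen sum.
Sum over inside zeros: 2.5055.
I(r) = log|p(0)| + (inside sum) = 1.7918 + 2.5055 = 4.2973.
Note: since some zeros are outside |z| ≤ r, the simplified n·log(r) form does NOT apply — only the inside zeros contribute.

I(r) ≈ 4.2973.


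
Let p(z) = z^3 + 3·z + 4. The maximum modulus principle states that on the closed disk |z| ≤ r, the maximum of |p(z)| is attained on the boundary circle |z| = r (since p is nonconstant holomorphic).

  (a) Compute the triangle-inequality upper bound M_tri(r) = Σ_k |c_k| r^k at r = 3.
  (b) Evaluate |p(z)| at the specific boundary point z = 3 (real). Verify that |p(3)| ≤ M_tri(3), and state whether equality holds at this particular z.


Coefficients: c_0 = 4, c_1 = 3, c_2 = 0, c_3 = 1. Radius r = 3.
Part (a). Triangle bound: M_tri(r) = Σ_k |c_k| r^k
  = |4|·3^0 + |3|·3^1 + |0|·3^2 + |1|·3^3
  = 4 + 9 + 0 + 27 = 40.
This bounds M(r) := max_{|z|=r} |p(z)| from above; equality holds iff all terms c_k z^k can be made to align in phase at a single z on |z|=r.
Part (b). At z = 3 (real, on the circle |z| = r):
  p(3) = (4)·3^0 + (3)·3^1 + (0)·3^2 + (1)·3^3 = 40.
  |p(3)| = 40.
Since all nonzero coefficients share the same sign, |p(3)| = 40 = M_tri(3); the triangle bound is attained at z = 3, so in fact M(r) = 40.

M_tri(3) = 40; |p(3)| = 40; equality at z=3: yes.


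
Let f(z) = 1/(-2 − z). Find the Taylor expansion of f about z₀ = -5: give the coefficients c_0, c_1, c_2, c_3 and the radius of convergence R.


Let w = z − z₀, so z = z₀ + w.
Then -2 − z = -2 − (z₀ + w) = (-2 − z₀) − w = 3 − w.
f(z) = 1/(3 − w) = (1/(3)) · 1/(1 − w/(3)) = Σ_{n≥0} w^n / (3)^(n+1).
So c_n = 1/(3)^(n+1):
  c_0 = 1/(3)^1 = 1/3.
  c_1 = 1/(3)^2 = 1/9.
  c_2 = 1/(3)^3 = 1/27.
  c_3 = 1/(3)^4 = 1/81.
The series is valid for |w/d| < 1, i.e. |z − z₀| < |d|.
Radius of convergence: R = |-2 − z₀| = |3| = 3 (distance from z₀ to the singularity z = -2).

c_0 = 1/3, c_1 = 1/9, c_2 = 1/27, c_3 = 1/81; R = 3.


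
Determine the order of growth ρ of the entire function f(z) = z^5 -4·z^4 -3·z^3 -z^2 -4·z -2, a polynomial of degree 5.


|f(z)| ≤ Σ|c_k|·r^k = O(r^5) as r → ∞. Polynomial growth is O(e^{r^ε}) for every ε > 0 (since r^5/e^{r^ε} → 0), so ρ ≤ ε for all ε > 0, i.e. ρ = 0. Every nonconstant polynomial has order 0.
Therefore ρ = 0.

Order ρ = 0.


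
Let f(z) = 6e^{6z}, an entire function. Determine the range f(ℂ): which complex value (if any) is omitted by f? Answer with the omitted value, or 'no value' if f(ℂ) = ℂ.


Little Picard bounds the complement of f(ℂ) to at most one point.
e^{6z} is never zero on ℂ, so 6·e^{6z} takes every value in ℂ ∖ {0}. Adding 0 shifts the range to ℂ ∖ {0}. Thus f omits exactly the value 0.

Omitted value: 0.


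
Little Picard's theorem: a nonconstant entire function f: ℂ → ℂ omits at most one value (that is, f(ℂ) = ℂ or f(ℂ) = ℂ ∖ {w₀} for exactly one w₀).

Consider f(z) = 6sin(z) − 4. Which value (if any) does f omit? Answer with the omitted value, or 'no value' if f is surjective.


Little Picard bounds the complement of f(ℂ) to at most one point.
sin is entire and surjective onto ℂ: for every w ∈ ℂ, sin(ζ) = w has a solution ζ ∈ ℂ (e.g., via the complex inverse arcsin). With ζ = z this gives z = ζ/(1). Then 6·sin(z) takes every value in 6·ℂ = ℂ, and adding -4 is a bijection of ℂ. So f is surjective and omits no value. (Note: only on the real line is sin bounded by [−1, 1].)

Omitted value: no value.


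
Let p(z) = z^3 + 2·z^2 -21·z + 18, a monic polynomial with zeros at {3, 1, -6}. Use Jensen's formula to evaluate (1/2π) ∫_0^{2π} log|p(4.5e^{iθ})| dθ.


Zeros: -6, 1, 3; r = 4.5.
Inside |z| < r: 1, 3. Outside (|z| ≥ r): -6.
p(0) = 18, so log|p(0)| = log(18) = 2.8904.
Apply Jensen: I(r) = log|p(0)| + Σ_k log(r/|z_k|), summed over zeros inside |z| < r.
  log(r/|z_k|) for z_k = 3: log(4.5/3) = 0.4055
  log(r/|z_k|) for z_k = 1: log(4.5/1) = 1.5041
  Outside zeros (-6) contribute nothing to the Jensen sum.
Sum over inside zeros: 1.9095.
I(r) = log|p(0)| + (inside sum) = 2.8904 + 1.9095 = 4.7999.
Note: since some zeros are outside |z| ≤ r, the simplified n·log(r) form does NOT apply — only the inside zeros contribute.

I(r) ≈ 4.7999.


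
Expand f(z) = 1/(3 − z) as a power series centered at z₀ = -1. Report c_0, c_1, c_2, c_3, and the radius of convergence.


Let w = z − z₀, so z = z₀ + w.
Then 3 − z = 3 − (z₀ + w) = (3 − z₀) − w = 4 − w.
f(z) = 1/(4 − w) = (1/(4)) · 1/(1 − w/(4)) = Σ_{n≥0} w^n / (4)^(n+1).
So c_n = 1/(4)^(n+1):
  c_0 = 1/(4)^1 = 1/4.
  c_1 = 1/(4)^2 = 1/16.
  c_2 = 1/(4)^3 = 1/64.
  c_3 = 1/(4)^4 = 1/256.
The series is valid for |w/d| < 1, i.e. |z − z₀| < |d|.
Radius of convergence: R = |3 − z₀| = |4| = 4 (distance from z₀ to the singularity z = 3).

c_0 = 1/4, c_1 = 1/16, c_2 = 1/64, c_3 = 1/256; R = 4.


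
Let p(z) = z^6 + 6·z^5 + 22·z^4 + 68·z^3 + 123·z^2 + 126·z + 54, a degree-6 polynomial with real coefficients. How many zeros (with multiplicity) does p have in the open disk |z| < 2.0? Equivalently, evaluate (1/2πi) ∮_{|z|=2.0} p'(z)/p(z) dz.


The zeros of p are: (-1 + 1i), (-1 - 1i), (0 + 3i), (0 - 3i), -3, -1.
Their magnitudes are: 1.414, 1.414, 3, 3, 3, 1.
Zeros with |z| < R = 2.0: (-1 + 1i), (-1 - 1i), -1.
Count = 3.
By the argument principle, (1/2πi) ∮_{|z|=R} p'(z)/p(z) dz equals exactly this count.

Number of zeros inside |z| < 2.0: 3.


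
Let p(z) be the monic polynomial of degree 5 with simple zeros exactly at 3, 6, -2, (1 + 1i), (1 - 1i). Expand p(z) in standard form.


The polynomial is p(z) = ∏_{α ∈ S} (z − α), where S = {3, 6, -2, (1 + 1i), (1 - 1i)}.
Expanding the product yields: p(z) = z^5 -9·z^4 + 16·z^3 + 22·z^2 -72·z + 72.
Note conjugate pairs combine to real quadratics: (z − (1+1i))(z − (1−1i)) = z² − 2z + 2.
The resulting polynomial has degree 5 and real coefficients as required.

p(z) = z^5 -9·z^4 + 16·z^3 + 22·z^2 -72·z + 72.


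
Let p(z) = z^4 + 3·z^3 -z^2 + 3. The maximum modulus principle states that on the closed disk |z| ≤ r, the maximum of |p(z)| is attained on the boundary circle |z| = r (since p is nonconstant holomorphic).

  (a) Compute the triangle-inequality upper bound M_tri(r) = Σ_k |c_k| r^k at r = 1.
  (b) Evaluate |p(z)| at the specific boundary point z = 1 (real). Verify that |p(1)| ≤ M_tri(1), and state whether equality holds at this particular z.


Coefficients: c_0 = 3, c_1 = 0, c_2 = -1, c_3 = 3, c_4 = 1. Radius r = 1.
Part (a). Triangle bound: M_tri(r) = Σ_k |c_k| r^k
  = |3|·1^0 + |0|·1^1 + |-1|·1^2 + |3|·1^3 + |1|·1^4
  = 3 + 0 + 1 + 3 + 1 = 8.
This bounds M(r) := max_{|z|=r} |p(z)| from above; equality holds iff all terms c_k z^k can be made to align in phase at a single z on |z|=r.
Part (b). At z = 1 (real, on the circle |z| = r):
  p(1) = (3)·1^0 + (0)·1^1 + (-1)·1^2 + (3)·1^3 + (1)·1^4 = 6.
  |p(1)| = 6.
Check: |p(1)| = 6 ≤ 8 = M_tri(1). ✓ Equality does not hold at z = 1 (the coefficients have mixed signs, so the terms do not all align in phase there).

M_tri(1) = 8; |p(1)| = 6; equality at z=1: no.


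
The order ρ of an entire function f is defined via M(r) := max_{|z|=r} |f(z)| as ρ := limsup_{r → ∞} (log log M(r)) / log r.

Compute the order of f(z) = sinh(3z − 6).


sinh(w) is a linear combination of e^{iw} and e^{−iw} (or e^w, e^{−w} in the hyperbolic case), so |sinh(w)| ≤ e^{|w|}. With w = 3z − 6, |w| ≤ 3|z| + 6 = 3r + 6 on |z| = r, giving M(r) ≤ e^{3r + 6}, so ρ ≤ 1. On a suitable ray (z = it for sin/cos; z = t for sinh/cosh, t real → ∞), |sinh(3z − 6)| grows like e^{3|t|}/2, so ρ ≥ 1. Hence ρ = 1.
Therefore ρ = 1.

Order ρ = 1.


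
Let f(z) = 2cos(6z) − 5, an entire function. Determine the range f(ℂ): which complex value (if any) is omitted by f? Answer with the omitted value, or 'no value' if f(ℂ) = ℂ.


Little Picard bounds the complement of f(ℂ) to at most one point.
cos is entire and surjective onto ℂ: for every w ∈ ℂ, cos(ζ) = w has a solution ζ ∈ ℂ (e.g., via the complex inverse arccos). With ζ = 6z this gives z = ζ/(6). Then 2·cos(6z) takes every value in 2·ℂ = ℂ, and adding -5 is a bijection of ℂ. So f is surjective and omits no value. (Note: only on the real line is cos bounded by [−1, 1].)

Omitted value: no value.


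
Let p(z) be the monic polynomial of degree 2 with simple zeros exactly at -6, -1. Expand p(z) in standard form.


The polynomial is p(z) = ∏_{α ∈ S} (z − α), where S = {-6, -1}.
Expanding the product yields: p(z) = z^2 + 7·z + 6.
The resulting polynomial has degree 2 and real coefficients as required.

p(z) = z^2 + 7·z + 6.


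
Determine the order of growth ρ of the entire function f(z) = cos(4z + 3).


cos(w) is a linear combination of e^{iw} and e^{−iw} (or e^w, e^{−w} in the hyperbolic case), so |cos(w)| ≤ e^{|w|}. With w = 4z + 3, |w| ≤ 4|z| + 3 = 4r + 3 on |z| = r, giving M(r) ≤ e^{4r + 3}, so ρ ≤ 1. On a suitable ray (z = it for sin/cos; z = t for sinh/cosh, t real → ∞), |cos(4z + 3)| grows like e^{4|t|}/2, so ρ ≥ 1. Hence ρ = 1.
Therefore ρ = 1.

Order ρ = 1.


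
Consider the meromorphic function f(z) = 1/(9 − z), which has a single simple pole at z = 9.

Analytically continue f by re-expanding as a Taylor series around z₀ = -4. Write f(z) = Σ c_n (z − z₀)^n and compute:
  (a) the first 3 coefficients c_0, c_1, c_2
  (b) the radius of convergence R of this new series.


Let w = z − z₀, so z = z₀ + w.
Then 9 − z = 9 − (z₀ + w) = (9 − z₀) − w = 13 − w.
f(z) = 1/(13 − w) = (1/(13)) · 1/(1 − w/(13)) = Σ_{n≥0} w^n / (13)^(n+1).
So c_n = 1/(13)^(n+1):
  c_0 = 1/(13)^1 = 1/13.
  c_1 = 1/(13)^2 = 1/169.
  c_2 = 1/(13)^3 = 1/2197.
The series is valid for |w/d| < 1, i.e. |z − z₀| < |d|.
Radius of convergence: R = |9 − z₀| = |13| = 13 (distance from z₀ to the singularity z = 9).

c_0 = 1/13, c_1 = 1/169, c_2 = 1/2197; R = 13.


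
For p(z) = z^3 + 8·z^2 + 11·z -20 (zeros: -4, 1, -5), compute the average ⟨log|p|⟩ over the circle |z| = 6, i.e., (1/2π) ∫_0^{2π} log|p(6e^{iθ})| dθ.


Zeros: -5, -4, 1; r = 6.
Inside |z| < r: -5, -4, 1. Outside (|z| ≥ r): ∅.
p(0) = -20, so log|p(0)| = log(20) = 2.9957.
Apply Jensen: I(r) = log|p(0)| + Σ_k log(r/|z_k|), summed over zeros inside |z| < r.
  log(r/|z_k|) for z_k = -4: log(6/4) = 0.4055
  log(r/|z_k|) for z_k = 1: log(6/1) = 1.7918
  log(r/|z_k|) for z_k = -5: log(6/5) = 0.1823
Sum over inside zeros: 2.3795.
I(r) = log|p(0)| + (inside sum) = 2.9957 + 2.3795 = 5.3753.
Closed form (all zeros inside, monic): I(r) = n·log(r) = 3·log(6) = 5.3753. ✓

I(r) ≈ 5.3753.


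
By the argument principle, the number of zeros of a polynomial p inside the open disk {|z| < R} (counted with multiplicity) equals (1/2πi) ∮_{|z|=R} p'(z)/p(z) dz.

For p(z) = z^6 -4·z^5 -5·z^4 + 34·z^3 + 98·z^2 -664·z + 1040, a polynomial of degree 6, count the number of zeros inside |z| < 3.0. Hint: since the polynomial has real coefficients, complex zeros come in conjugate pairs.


The zeros of p are: (3 + 1i), (3 - 1i), (-3 + 2i), (-3 - 2i), (2 + 2i), (2 - 2i).
Their magnitudes are: 3.162, 3.162, 3.606, 3.606, 2.828, 2.828.
Zeros with |z| < R = 3.0: (2 + 2i), (2 - 2i).
Count = 2.
By the argument principle, (1/2πi) ∮_{|z|=R} p'(z)/p(z) dz equals exactly this count.

Number of zeros inside |z| < 3.0: 2.


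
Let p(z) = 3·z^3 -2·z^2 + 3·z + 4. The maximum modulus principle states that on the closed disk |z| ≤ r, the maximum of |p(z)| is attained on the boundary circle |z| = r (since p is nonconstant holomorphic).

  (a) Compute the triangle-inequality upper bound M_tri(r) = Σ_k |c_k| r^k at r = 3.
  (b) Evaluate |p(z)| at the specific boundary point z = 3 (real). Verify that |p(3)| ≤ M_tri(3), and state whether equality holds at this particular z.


Coefficients: c_0 = 4, c_1 = 3, c_2 = -2, c_3 = 3. Radius r = 3.
Part (a). Triangle bound: M_tri(r) = Σ_k |c_k| r^k
  = |4|·3^0 + |3|·3^1 + |-2|·3^2 + |3|·3^3
  = 4 + 9 + 18 + 81 = 112.
This bounds M(r) := max_{|z|=r} |p(z)| from above; equality holds iff all terms c_k z^k can be made to align in phase at a single z on |z|=r.
Part (b). At z = 3 (real, on the circle |z| = r):
  p(3) = (4)·3^0 + (3)·3^1 + (-2)·3^2 + (3)·3^3 = 76.
  |p(3)| = 76.
Check: |p(3)| = 76 ≤ 112 = M_tri(3). ✓ Equality does not hold at z = 3 (the coefficients have mixed signs, so the terms do not all align in phase there).

M_tri(3) = 112; |p(3)| = 76; equality at z=3: no.


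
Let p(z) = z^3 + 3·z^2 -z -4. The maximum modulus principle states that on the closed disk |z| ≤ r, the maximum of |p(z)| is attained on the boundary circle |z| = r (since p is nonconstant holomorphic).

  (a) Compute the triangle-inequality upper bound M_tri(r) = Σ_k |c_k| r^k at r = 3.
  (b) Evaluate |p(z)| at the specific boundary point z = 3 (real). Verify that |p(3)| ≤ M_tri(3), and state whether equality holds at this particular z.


Coefficients: c_0 = -4, c_1 = -1, c_2 = 3, c_3 = 1. Radius r = 3.
Part (a). Triangle bound: M_tri(r) = Σ_k |c_k| r^k
  = |-4|·3^0 + |-1|·3^1 + |3|·3^2 + |1|·3^3
  = 4 + 3 + 27 + 27 = 61.
This bounds M(r) := max_{|z|=r} |p(z)| from above; equality holds iff all terms c_k z^k can be made to align in phase at a single z on |z|=r.
Part (b). At z = 3 (real, on the circle |z| = r):
  p(3) = (-4)·3^0 + (-1)·3^1 + (3)·3^2 + (1)·3^3 = 47.
  |p(3)| = 47.
Check: |p(3)| = 47 ≤ 61 = M_tri(3). ✓ Equality does not hold at z = 3 (the coefficients have mixed signs, so the terms do not all align in phase there).

M_tri(3) = 61; |p(3)| = 47; equality at z=3: no.


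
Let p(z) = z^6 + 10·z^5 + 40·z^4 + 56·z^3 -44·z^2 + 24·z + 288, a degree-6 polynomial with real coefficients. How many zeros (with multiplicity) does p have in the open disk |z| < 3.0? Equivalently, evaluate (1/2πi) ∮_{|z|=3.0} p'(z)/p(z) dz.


The zeros of p are: (1 + 1i), (1 - 1i), (-3 + 3i), (-3 - 3i), -4, -2.
Their magnitudes are: 1.414, 1.414, 4.243, 4.243, 4, 2.
Zeros with |z| < R = 3.0: (1 + 1i), (1 - 1i), -2.
Count = 3.
By the argument principle, (1/2πi) ∮_{|z|=R} p'(z)/p(z) dz equals exactly this count.

Number of zeros inside |z| < 3.0: 3.


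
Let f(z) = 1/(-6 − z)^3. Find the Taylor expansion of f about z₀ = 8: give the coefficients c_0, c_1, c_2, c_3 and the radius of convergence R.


Let w = z − z₀, so z = z₀ + w.
Then -6 − z = -6 − (z₀ + w) = (-6 − z₀) − w = -14 − w.
f(z) = 1/(-14 − w)^3 = (1/(-14)^3) · (1 − w/(-14))^{−3}.
By the binomial series (1−u)^{−3} = Σ_{n≥0} C(n+2, 2) u^n for |u|<1, with u = w/(-14):
  c_n = C(n+2, 2) / (-14)^(n+3).
  c_0 = 1/(-14)^3 = -1/2744.
  c_1 = 3/(-14)^4 = 3/38416.
  c_2 = 6/(-14)^5 = -3/268912.
  c_3 = 10/(-14)^6 = 5/3764768.
The series is valid for |w/d| < 1, i.e. |z − z₀| < |d|.
Radius of convergence: R = |-6 − z₀| = |-14| = 14 (distance from z₀ to the singularity z = -6).

c_0 = -1/2744, c_1 = 3/38416, c_2 = -3/268912, c_3 = 5/3764768; R = 14.


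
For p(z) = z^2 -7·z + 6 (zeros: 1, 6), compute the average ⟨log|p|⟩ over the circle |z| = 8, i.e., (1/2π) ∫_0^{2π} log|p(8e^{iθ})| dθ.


Zeros: 1, 6; r = 8.
Inside |z| < r: 1, 6. Outside (|z| ≥ r): ∅.
p(0) = 6, so log|p(0)| = log(6) = 1.7918.
Apply Jensen: I(r) = log|p(0)| + Σ_k log(r/|z_k|), summed over zeros inside |z| < r.
  log(r/|z_k|) for z_k = 1: log(8/1) = 2.0794
  log(r/|z_k|) for z_k = 6: log(8/6) = 0.2877
Sum over inside zeros: 2.3671.
I(r) = log|p(0)| + (inside sum) = 1.7918 + 2.3671 = 4.1589.
Closed form (all zeros inside, monic): I(r) = n·log(r) = 2·log(8) = 4.1589. ✓

I(r) ≈ 4.1589.


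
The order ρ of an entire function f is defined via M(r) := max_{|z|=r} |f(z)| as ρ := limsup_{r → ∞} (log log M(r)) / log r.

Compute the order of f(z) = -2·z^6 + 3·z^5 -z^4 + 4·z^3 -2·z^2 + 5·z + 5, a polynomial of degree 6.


|f(z)| ≤ Σ|c_k|·r^k = O(r^6) as r → ∞. Polynomial growth is O(e^{r^ε}) for every ε > 0 (since r^6/e^{r^ε} → 0), so ρ ≤ ε for all ε > 0, i.e. ρ = 0. Every nonconstant polynomial has order 0.
Therefore ρ = 0.

Order ρ = 0.


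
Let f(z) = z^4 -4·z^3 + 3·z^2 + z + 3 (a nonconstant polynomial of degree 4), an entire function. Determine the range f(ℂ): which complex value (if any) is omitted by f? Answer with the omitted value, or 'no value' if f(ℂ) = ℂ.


Little Picard bounds the complement of f(ℂ) to at most one point.
For every w ∈ ℂ, the equation p(z) − w = 0 is a nonconstant polynomial in z and hence has at least one root by the fundamental theorem of algebra. So p is surjective onto ℂ, omitting no value.

Omitted value: no value.


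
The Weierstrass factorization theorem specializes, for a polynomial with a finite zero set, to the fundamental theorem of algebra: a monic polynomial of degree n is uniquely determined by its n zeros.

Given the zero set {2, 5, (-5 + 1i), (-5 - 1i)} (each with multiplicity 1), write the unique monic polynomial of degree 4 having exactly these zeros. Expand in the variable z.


The polynomial is p(z) = ∏_{α ∈ S} (z − α), where S = {2, 5, (-5 + 1i), (-5 - 1i)}.
Expanding the product yields: p(z) = z^4 + 3·z^3 -34·z^2 -82·z + 260.
Note conjugate pairs combine to real quadratics: (z − (-5+1i))(z − (-5−1i)) = z² + 10z + 26.
The resulting polynomial has degree 4 and real coefficients as required.

p(z) = z^4 + 3·z^3 -34·z^2 -82·z + 260.


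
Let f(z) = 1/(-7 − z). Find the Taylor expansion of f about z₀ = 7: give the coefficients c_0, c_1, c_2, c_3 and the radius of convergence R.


Let w = z − z₀, so z = z₀ + w.
Then -7 − z = -7 − (z₀ + w) = (-7 − z₀) − w = -14 − w.
f(z) = 1/(-14 − w) = (1/(-14)) · 1/(1 − w/(-14)) = Σ_{n≥0} w^n / (-14)^(n+1).
So c_n = 1/(-14)^(n+1):
  c_0 = 1/(-14)^1 = -1/14.
  c_1 = 1/(-14)^2 = 1/196.
  c_2 = 1/(-14)^3 = -1/2744.
  c_3 = 1/(-14)^4 = 1/38416.
The series is valid for |w/d| < 1, i.e. |z − z₀| < |d|.
Radius of convergence: R = |-7 − z₀| = |-14| = 14 (distance from z₀ to the singularity z = -7).

c_0 = -1/14, c_1 = 1/196, c_2 = -1/2744, c_3 = 1/38416; R = 14.


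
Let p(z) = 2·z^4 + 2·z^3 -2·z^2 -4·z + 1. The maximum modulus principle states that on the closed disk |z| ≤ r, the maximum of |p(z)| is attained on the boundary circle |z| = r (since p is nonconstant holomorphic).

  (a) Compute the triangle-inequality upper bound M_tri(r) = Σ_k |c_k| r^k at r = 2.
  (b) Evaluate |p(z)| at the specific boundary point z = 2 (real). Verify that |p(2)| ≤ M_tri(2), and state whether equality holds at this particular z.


Coefficients: c_0 = 1, c_1 = -4, c_2 = -2, c_3 = 2, c_4 = 2. Radius r = 2.
Part (a). Triangle bound: M_tri(r) = Σ_k |c_k| r^k
  = |1|·2^0 + |-4|·2^1 + |-2|·2^2 + |2|·2^3 + |2|·2^4
  = 1 + 8 + 8 + 16 + 32 = 65.
This bounds M(r) := max_{|z|=r} |p(z)| from above; equality holds iff all terms c_k z^k can be made to align in phase at a single z on |z|=r.
Part (b). At z = 2 (real, on the circle |z| = r):
  p(2) = (1)·2^0 + (-4)·2^1 + (-2)·2^2 + (2)·2^3 + (2)·2^4 = 33.
  |p(2)| = 33.
Check: |p(2)| = 33 ≤ 65 = M_tri(2). ✓ Equality does not hold at z = 2 (the coefficients have mixed signs, so the terms do not all align in phase there).

M_tri(2) = 65; |p(2)| = 33; equality at z=2: no.


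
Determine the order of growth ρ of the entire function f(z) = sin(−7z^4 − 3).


Write sin(w) = (e^{iw} ± e^{−iw})/(2 or 2i), so |sin(w)| ≤ e^{|w|}. With w = −7z^4 − 3, |w| ≤ 7r^4 + 3 on |z|=r, giving M(r) ≤ e^{7r^4 + 3} and ρ ≤ 4. For the lower bound, choose z on |z|=r with -7z^4 purely imaginary of modulus 7r^4; then |sin(−7z^4 − 3)| grows like e^{7r^4}/2, so ρ ≥ 4. Hence ρ = 4.
Therefore ρ = 4.

Order ρ = 4.


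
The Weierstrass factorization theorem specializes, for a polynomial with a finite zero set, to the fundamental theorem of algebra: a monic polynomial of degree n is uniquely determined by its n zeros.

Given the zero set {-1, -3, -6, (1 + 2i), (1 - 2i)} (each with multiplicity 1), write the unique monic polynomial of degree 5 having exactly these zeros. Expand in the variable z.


The polynomial is p(z) = ∏_{α ∈ S} (z − α), where S = {-1, -3, -6, (1 + 2i), (1 - 2i)}.
Expanding the product yields: p(z) = z^5 + 8·z^4 + 12·z^3 + 14·z^2 + 99·z + 90.
Note conjugate pairs combine to real quadratics: (z − (1+2i))(z − (1−2i)) = z² − 2z + 5.
The resulting polynomial has degree 5 and real coefficients as required.

p(z) = z^5 + 8·z^4 + 12·z^3 + 14·z^2 + 99·z + 90.


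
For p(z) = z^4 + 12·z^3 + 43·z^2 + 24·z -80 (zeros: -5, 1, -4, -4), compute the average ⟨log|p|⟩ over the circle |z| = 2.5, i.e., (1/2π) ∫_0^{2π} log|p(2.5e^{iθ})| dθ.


Zeros: -5, -4, -4, 1; r = 2.5.
Inside |z| < r: 1. Outside (|z| ≥ r): -5, -4, -4.
p(0) = -80, so log|p(0)| = log(80) = 4.3820.
Apply Jensen: I(r) = log|p(0)| + Σ_k log(r/|z_k|), summed over zeros inside |z| < r.
  log(r/|z_k|) for z_k = 1: log(2.5/1) = 0.9163
  Outside zeros (-5, -4, -4) contribute nothing to the Jensen sum.
Sum over inside zeros: 0.9163.
I(r) = log|p(0)| + (inside sum) = 4.3820 + 0.9163 = 5.2983.
Note: since some zeros are outside |z| ≤ r, the simplified n·log(r) form does NOT apply — only the inside zeros contribute.

I(r) ≈ 5.2983.


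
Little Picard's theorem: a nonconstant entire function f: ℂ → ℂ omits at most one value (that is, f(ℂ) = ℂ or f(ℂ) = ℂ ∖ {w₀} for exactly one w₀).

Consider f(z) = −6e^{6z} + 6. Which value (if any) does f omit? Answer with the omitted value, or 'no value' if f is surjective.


Little Picard bounds the complement of f(ℂ) to at most one point.
e^{6z} is never zero on ℂ, so -6·e^{6z} takes every value in ℂ ∖ {0}. Adding 6 shifts the range to ℂ ∖ {6}. Thus f omits exactly the value 6.

Omitted value: 6.


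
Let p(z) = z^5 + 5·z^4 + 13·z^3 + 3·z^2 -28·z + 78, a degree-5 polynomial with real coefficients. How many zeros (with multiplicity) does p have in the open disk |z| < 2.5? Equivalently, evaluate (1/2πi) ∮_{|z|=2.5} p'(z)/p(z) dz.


The zeros of p are: (-2 + 3i), (-2 - 3i), (1 + 1i), (1 - 1i), -3.
Their magnitudes are: 3.606, 3.606, 1.414, 1.414, 3.
Zeros with |z| < R = 2.5: (1 + 1i), (1 - 1i).
Count = 2.
By the argument principle, (1/2πi) ∮_{|z|=R} p'(z)/p(z) dz equals exactly this count.

Number of zeros inside |z| < 2.5: 2.


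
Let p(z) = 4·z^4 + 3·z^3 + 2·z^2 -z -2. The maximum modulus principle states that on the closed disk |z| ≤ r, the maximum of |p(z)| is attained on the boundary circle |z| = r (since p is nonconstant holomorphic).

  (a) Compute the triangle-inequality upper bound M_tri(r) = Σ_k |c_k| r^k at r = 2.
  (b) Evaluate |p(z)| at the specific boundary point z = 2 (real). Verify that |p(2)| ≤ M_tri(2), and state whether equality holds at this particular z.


Coefficients: c_0 = -2, c_1 = -1, c_2 = 2, c_3 = 3, c_4 = 4. Radius r = 2.
Part (a). Triangle bound: M_tri(r) = Σ_k |c_k| r^k
  = |-2|·2^0 + |-1|·2^1 + |2|·2^2 + |3|·2^3 + |4|·2^4
  = 2 + 2 + 8 + 24 + 64 = 100.
This bounds M(r) := max_{|z|=r} |p(z)| from above; equality holds iff all terms c_k z^k can be made to align in phase at a single z on |z|=r.
Part (b). At z = 2 (real, on the circle |z| = r):
  p(2) = (-2)·2^0 + (-1)·2^1 + (2)·2^2 + (3)·2^3 + (4)·2^4 = 92.
  |p(2)| = 92.
Check: |p(2)| = 92 ≤ 100 = M_tri(2). ✓ Equality does not hold at z = 2 (the coefficients have mixed signs, so the terms do not all align in phase there).

M_tri(2) = 100; |p(2)| = 92; equality at z=2: no.


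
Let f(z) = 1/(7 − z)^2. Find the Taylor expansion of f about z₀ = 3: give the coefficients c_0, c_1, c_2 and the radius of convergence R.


Let w = z − z₀, so z = z₀ + w.
Then 7 − z = 7 − (z₀ + w) = (7 − z₀) − w = 4 − w.
f(z) = 1/(4 − w)^2 = (1/(4)^2) · (1 − w/(4))^{−2}.
By the binomial series (1−u)^{−2} = Σ_{n≥0} C(n+1, 1) u^n for |u|<1, with u = w/(4):
  c_n = C(n+1, 1) / (4)^(n+2).
  c_0 = 1/(4)^2 = 1/16.
  c_1 = 2/(4)^3 = 1/32.
  c_2 = 3/(4)^4 = 3/256.
The series is valid for |w/d| < 1, i.e. |z − z₀| < |d|.
Radius of convergence: R = |7 − z₀| = |4| = 4 (distance from z₀ to the singularity z = 7).

c_0 = 1/16, c_1 = 1/32, c_2 = 3/256; R = 4.


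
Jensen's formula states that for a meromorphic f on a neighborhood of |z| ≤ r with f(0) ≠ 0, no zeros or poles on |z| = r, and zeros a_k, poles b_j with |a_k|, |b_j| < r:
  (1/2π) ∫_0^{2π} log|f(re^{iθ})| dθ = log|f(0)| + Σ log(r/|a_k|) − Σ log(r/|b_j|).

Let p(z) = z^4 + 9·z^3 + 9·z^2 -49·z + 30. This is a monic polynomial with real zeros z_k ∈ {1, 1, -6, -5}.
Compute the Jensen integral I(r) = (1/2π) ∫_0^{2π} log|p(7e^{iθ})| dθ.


Zeros: -6, -5, 1, 1; r = 7.
Inside |z| < r: -6, -5, 1, 1. Outside (|z| ≥ r): ∅.
p(0) = 30, so log|p(0)| = log(30) = 3.4012.
Apply Jensen: I(r) = log|p(0)| + Σ_k log(r/|z_k|), summed over zeros inside |z| < r.
  log(r/|z_k|) for z_k = 1: log(7/1) = 1.9459
  log(r/|z_k|) for z_k = 1: log(7/1) = 1.9459
  log(r/|z_k|) for z_k = -6: log(7/6) = 0.1542
  log(r/|z_k|) for z_k = -5: log(7/5) = 0.3365
Sum over inside zeros: 4.3824.
I(r) = log|p(0)| + (inside sum) = 3.4012 + 4.3824 = 7.7836.
Closed form (all zeros inside, monic): I(r) = n·log(r) = 4·log(7) = 7.7836. ✓

I(r) ≈ 7.7836.


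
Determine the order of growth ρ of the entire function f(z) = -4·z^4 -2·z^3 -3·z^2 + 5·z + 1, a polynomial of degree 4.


|f(z)| ≤ Σ|c_k|·r^k = O(r^4) as r → ∞. Polynomial growth is O(e^{r^ε}) for every ε > 0 (since r^4/e^{r^ε} → 0), so ρ ≤ ε for all ε > 0, i.e. ρ = 0. Every nonconstant polynomial has order 0.
Therefore ρ = 0.

Order ρ = 0.


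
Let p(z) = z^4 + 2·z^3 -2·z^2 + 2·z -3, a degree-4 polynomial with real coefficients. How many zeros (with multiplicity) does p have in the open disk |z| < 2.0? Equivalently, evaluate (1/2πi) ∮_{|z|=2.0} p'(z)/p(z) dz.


The zeros of p are: (0 + 1i), (0 - 1i), -3, 1.
Their magnitudes are: 1, 1, 3, 1.
Zeros with |z| < R = 2.0: (0 + 1i), (0 - 1i), 1.
Count = 3.
By the argument principle, (1/2πi) ∮_{|z|=R} p'(z)/p(z) dz equals exactly this count.

Number of zeros inside |z| < 2.0: 3.


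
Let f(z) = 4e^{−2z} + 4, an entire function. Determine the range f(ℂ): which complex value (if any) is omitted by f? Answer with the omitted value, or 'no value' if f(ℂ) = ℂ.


Little Picard bounds the complement of f(ℂ) to at most one point.
e^{−2z} is never zero on ℂ, so 4·e^{−2z} takes every value in ℂ ∖ {0}. Adding 4 shifts the range to ℂ ∖ {4}. Thus f omits exactly the value 4.

Omitted value: 4.


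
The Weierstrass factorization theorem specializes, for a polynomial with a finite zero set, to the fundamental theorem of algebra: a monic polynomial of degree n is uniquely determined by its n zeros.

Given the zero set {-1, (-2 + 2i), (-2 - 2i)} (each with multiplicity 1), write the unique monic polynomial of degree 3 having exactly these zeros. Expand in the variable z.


The polynomial is p(z) = ∏_{α ∈ S} (z − α), where S = {-1, (-2 + 2i), (-2 - 2i)}.
Expanding the product yields: p(z) = z^3 + 5·z^2 + 12·z + 8.
Note conjugate pairs combine to real quadratics: (z − (-2+2i))(z − (-2−2i)) = z² + 4z + 8.
The resulting polynomial has degree 3 and real coefficients as required.

p(z) = z^3 + 5·z^2 + 12·z + 8.


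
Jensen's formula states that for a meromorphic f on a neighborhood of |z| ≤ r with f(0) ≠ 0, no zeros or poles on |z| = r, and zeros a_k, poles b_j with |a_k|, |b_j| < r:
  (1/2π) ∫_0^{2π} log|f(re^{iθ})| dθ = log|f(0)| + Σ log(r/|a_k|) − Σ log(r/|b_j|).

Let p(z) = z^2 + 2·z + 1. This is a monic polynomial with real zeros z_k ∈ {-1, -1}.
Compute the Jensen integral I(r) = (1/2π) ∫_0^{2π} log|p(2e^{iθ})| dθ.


Zeros: -1, -1; r = 2.
Inside |z| < r: -1, -1. Outside (|z| ≥ r): ∅.
p(0) = 1, so log|p(0)| = log(1) = 0.0000.
Apply Jensen: I(r) = log|p(0)| + Σ_k log(r/|z_k|), summed over zeros inside |z| < r.
  log(r/|z_k|) for z_k = -1: log(2/1) = 0.6931
  log(r/|z_k|) for z_k = -1: log(2/1) = 0.6931
Sum over inside zeros: 1.3863.
I(r) = log|p(0)| + (inside sum) = 0.0000 + 1.3863 = 1.3863.
Closed form (all zeros inside, monic): I(r) = n·log(r) = 2·log(2) = 1.3863. ✓

I(r) ≈ 1.3863.


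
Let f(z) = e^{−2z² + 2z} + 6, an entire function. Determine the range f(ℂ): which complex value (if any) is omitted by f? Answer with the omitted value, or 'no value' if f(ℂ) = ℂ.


Little Picard bounds the complement of f(ℂ) to at most one point.
The exponent g(z) = −2z² + 2z is a nonconstant polynomial, hence surjective onto ℂ. So e^{g(z)} takes every value in {e^w : w ∈ ℂ} = ℂ ∖ {0}. Adding 6 shifts the range to ℂ ∖ {6}. f omits exactly 6.

Omitted value: 6.


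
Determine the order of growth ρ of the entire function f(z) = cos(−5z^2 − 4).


Write cos(w) = (e^{iw} ± e^{−iw})/(2 or 2i), so |cos(w)| ≤ e^{|w|}. With w = −5z^2 − 4, |w| ≤ 5r^2 + 4 on |z|=r, giving M(r) ≤ e^{5r^2 + 4} and ρ ≤ 2. For the lower bound, choose z on |z|=r with -5z^2 purely imaginary of modulus 5r^2; then |cos(−5z^2 − 4)| grows like e^{5r^2}/2, so ρ ≥ 2. Hence ρ = 2.
Therefore ρ = 2.

Order ρ = 2.


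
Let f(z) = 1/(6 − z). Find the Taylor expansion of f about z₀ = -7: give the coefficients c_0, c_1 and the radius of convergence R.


Let w = z − z₀, so z = z₀ + w.
Then 6 − z = 6 − (z₀ + w) = (6 − z₀) − w = 13 − w.
f(z) = 1/(13 − w) = (1/(13)) · 1/(1 − w/(13)) = Σ_{n≥0} w^n / (13)^(n+1).
So c_n = 1/(13)^(n+1):
  c_0 = 1/(13)^1 = 1/13.
  c_1 = 1/(13)^2 = 1/169.
The series is valid for |w/d| < 1, i.e. |z − z₀| < |d|.
Radius of convergence: R = |6 − z₀| = |13| = 13 (distance from z₀ to the singularity z = 6).

c_0 = 1/13, c_1 = 1/169; R = 13.
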